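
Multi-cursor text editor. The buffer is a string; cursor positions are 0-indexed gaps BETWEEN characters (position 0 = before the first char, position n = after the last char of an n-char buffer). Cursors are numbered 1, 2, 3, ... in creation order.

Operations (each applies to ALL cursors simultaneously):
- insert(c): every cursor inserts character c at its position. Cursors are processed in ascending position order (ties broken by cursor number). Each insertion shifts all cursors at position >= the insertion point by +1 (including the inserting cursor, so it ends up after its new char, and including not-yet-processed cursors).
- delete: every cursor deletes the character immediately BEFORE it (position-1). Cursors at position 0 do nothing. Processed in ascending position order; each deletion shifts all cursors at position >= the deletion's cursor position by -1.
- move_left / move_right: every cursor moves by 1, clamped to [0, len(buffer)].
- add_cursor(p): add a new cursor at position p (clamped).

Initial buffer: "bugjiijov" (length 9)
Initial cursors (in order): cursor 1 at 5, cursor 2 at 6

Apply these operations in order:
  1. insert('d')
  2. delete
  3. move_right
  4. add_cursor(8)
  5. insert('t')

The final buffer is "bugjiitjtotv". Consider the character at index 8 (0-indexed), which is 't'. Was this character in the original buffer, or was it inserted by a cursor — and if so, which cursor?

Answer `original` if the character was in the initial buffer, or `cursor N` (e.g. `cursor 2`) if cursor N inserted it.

Answer: cursor 2

Derivation:
After op 1 (insert('d')): buffer="bugjididjov" (len 11), cursors c1@6 c2@8, authorship .....1.2...
After op 2 (delete): buffer="bugjiijov" (len 9), cursors c1@5 c2@6, authorship .........
After op 3 (move_right): buffer="bugjiijov" (len 9), cursors c1@6 c2@7, authorship .........
After op 4 (add_cursor(8)): buffer="bugjiijov" (len 9), cursors c1@6 c2@7 c3@8, authorship .........
After op 5 (insert('t')): buffer="bugjiitjtotv" (len 12), cursors c1@7 c2@9 c3@11, authorship ......1.2.3.
Authorship (.=original, N=cursor N): . . . . . . 1 . 2 . 3 .
Index 8: author = 2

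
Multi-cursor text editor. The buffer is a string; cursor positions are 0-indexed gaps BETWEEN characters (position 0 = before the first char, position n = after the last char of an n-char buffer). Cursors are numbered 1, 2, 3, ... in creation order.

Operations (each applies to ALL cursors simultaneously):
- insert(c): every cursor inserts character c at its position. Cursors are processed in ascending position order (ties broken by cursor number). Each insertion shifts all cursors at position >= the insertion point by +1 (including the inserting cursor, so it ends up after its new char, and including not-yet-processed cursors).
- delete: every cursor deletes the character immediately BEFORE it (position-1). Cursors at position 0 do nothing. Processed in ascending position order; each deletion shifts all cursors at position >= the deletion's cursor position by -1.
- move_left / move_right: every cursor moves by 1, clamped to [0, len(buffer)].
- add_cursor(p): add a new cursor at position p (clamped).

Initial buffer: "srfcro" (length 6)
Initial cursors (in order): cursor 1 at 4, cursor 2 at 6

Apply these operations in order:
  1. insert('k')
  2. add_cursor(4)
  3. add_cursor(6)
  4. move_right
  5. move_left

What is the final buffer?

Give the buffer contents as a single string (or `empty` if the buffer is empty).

Answer: srfckrok

Derivation:
After op 1 (insert('k')): buffer="srfckrok" (len 8), cursors c1@5 c2@8, authorship ....1..2
After op 2 (add_cursor(4)): buffer="srfckrok" (len 8), cursors c3@4 c1@5 c2@8, authorship ....1..2
After op 3 (add_cursor(6)): buffer="srfckrok" (len 8), cursors c3@4 c1@5 c4@6 c2@8, authorship ....1..2
After op 4 (move_right): buffer="srfckrok" (len 8), cursors c3@5 c1@6 c4@7 c2@8, authorship ....1..2
After op 5 (move_left): buffer="srfckrok" (len 8), cursors c3@4 c1@5 c4@6 c2@7, authorship ....1..2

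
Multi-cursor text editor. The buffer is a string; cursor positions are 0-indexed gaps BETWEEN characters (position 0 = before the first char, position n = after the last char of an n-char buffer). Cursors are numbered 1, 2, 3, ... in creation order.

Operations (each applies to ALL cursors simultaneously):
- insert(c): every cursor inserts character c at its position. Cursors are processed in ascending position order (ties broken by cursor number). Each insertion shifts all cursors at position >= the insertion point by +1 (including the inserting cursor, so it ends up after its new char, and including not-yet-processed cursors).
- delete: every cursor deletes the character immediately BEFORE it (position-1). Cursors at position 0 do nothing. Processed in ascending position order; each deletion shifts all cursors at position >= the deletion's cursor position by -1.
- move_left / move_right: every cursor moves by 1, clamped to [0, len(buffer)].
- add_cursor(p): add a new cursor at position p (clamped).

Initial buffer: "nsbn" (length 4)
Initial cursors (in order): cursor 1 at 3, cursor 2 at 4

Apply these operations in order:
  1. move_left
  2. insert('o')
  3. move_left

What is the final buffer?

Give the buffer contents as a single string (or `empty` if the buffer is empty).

Answer: nsobon

Derivation:
After op 1 (move_left): buffer="nsbn" (len 4), cursors c1@2 c2@3, authorship ....
After op 2 (insert('o')): buffer="nsobon" (len 6), cursors c1@3 c2@5, authorship ..1.2.
After op 3 (move_left): buffer="nsobon" (len 6), cursors c1@2 c2@4, authorship ..1.2.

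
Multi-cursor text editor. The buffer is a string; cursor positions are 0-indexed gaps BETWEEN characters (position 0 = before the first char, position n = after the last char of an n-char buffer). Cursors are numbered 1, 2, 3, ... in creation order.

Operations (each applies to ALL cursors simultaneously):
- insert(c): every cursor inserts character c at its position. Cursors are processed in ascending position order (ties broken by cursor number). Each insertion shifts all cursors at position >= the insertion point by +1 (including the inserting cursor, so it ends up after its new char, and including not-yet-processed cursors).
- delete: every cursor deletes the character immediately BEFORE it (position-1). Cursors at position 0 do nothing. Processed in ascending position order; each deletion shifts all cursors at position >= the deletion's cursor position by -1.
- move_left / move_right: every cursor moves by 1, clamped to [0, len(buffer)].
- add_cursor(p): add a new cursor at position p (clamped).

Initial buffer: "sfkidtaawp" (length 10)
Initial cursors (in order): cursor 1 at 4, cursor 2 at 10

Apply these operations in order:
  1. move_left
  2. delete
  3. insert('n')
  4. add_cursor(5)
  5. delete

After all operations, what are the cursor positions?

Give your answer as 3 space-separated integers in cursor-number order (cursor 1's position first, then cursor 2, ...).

After op 1 (move_left): buffer="sfkidtaawp" (len 10), cursors c1@3 c2@9, authorship ..........
After op 2 (delete): buffer="sfidtaap" (len 8), cursors c1@2 c2@7, authorship ........
After op 3 (insert('n')): buffer="sfnidtaanp" (len 10), cursors c1@3 c2@9, authorship ..1.....2.
After op 4 (add_cursor(5)): buffer="sfnidtaanp" (len 10), cursors c1@3 c3@5 c2@9, authorship ..1.....2.
After op 5 (delete): buffer="sfitaap" (len 7), cursors c1@2 c3@3 c2@6, authorship .......

Answer: 2 6 3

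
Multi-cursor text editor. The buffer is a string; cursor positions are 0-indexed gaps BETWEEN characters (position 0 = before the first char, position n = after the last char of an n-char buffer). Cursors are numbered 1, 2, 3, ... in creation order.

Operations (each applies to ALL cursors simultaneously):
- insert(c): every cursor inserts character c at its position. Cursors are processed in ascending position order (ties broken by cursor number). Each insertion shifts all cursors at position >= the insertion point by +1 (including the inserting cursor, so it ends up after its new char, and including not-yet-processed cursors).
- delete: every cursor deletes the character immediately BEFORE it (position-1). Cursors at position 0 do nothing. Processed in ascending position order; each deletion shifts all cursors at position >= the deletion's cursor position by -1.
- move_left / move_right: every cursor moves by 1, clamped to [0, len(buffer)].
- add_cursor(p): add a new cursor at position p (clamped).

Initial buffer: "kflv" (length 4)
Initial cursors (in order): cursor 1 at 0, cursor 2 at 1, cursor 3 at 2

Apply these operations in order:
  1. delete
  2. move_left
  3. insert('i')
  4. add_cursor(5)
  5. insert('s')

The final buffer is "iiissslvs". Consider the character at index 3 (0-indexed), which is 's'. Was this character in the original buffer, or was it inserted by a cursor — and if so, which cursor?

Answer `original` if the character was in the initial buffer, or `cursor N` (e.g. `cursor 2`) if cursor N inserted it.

After op 1 (delete): buffer="lv" (len 2), cursors c1@0 c2@0 c3@0, authorship ..
After op 2 (move_left): buffer="lv" (len 2), cursors c1@0 c2@0 c3@0, authorship ..
After op 3 (insert('i')): buffer="iiilv" (len 5), cursors c1@3 c2@3 c3@3, authorship 123..
After op 4 (add_cursor(5)): buffer="iiilv" (len 5), cursors c1@3 c2@3 c3@3 c4@5, authorship 123..
After op 5 (insert('s')): buffer="iiissslvs" (len 9), cursors c1@6 c2@6 c3@6 c4@9, authorship 123123..4
Authorship (.=original, N=cursor N): 1 2 3 1 2 3 . . 4
Index 3: author = 1

Answer: cursor 1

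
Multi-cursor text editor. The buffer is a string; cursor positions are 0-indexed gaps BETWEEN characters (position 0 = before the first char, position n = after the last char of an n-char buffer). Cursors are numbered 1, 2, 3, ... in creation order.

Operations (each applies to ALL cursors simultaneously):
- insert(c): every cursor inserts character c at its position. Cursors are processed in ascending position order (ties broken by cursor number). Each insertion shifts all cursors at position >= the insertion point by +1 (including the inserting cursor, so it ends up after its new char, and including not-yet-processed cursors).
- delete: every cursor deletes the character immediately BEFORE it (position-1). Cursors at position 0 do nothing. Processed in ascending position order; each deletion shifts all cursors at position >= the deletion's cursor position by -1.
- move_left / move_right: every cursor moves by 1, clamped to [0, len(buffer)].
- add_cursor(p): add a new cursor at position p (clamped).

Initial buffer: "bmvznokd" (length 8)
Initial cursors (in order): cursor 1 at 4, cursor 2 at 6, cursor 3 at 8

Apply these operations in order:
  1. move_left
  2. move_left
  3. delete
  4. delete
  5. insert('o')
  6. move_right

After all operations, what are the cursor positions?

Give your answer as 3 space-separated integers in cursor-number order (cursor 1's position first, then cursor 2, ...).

After op 1 (move_left): buffer="bmvznokd" (len 8), cursors c1@3 c2@5 c3@7, authorship ........
After op 2 (move_left): buffer="bmvznokd" (len 8), cursors c1@2 c2@4 c3@6, authorship ........
After op 3 (delete): buffer="bvnkd" (len 5), cursors c1@1 c2@2 c3@3, authorship .....
After op 4 (delete): buffer="kd" (len 2), cursors c1@0 c2@0 c3@0, authorship ..
After op 5 (insert('o')): buffer="oookd" (len 5), cursors c1@3 c2@3 c3@3, authorship 123..
After op 6 (move_right): buffer="oookd" (len 5), cursors c1@4 c2@4 c3@4, authorship 123..

Answer: 4 4 4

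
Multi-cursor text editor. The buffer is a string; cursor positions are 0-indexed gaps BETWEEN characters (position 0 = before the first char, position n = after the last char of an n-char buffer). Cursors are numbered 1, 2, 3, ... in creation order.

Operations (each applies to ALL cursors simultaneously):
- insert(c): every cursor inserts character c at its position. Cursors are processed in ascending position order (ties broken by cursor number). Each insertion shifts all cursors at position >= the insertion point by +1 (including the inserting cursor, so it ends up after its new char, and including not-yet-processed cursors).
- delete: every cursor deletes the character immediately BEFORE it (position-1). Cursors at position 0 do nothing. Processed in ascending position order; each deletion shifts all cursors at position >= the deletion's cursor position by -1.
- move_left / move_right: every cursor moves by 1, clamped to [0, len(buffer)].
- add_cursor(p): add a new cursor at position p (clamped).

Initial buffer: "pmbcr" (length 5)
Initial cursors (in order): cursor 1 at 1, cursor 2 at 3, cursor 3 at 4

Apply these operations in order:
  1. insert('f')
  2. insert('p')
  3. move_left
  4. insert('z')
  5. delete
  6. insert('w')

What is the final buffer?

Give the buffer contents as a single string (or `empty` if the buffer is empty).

Answer: pfwpmbfwpcfwpr

Derivation:
After op 1 (insert('f')): buffer="pfmbfcfr" (len 8), cursors c1@2 c2@5 c3@7, authorship .1..2.3.
After op 2 (insert('p')): buffer="pfpmbfpcfpr" (len 11), cursors c1@3 c2@7 c3@10, authorship .11..22.33.
After op 3 (move_left): buffer="pfpmbfpcfpr" (len 11), cursors c1@2 c2@6 c3@9, authorship .11..22.33.
After op 4 (insert('z')): buffer="pfzpmbfzpcfzpr" (len 14), cursors c1@3 c2@8 c3@12, authorship .111..222.333.
After op 5 (delete): buffer="pfpmbfpcfpr" (len 11), cursors c1@2 c2@6 c3@9, authorship .11..22.33.
After op 6 (insert('w')): buffer="pfwpmbfwpcfwpr" (len 14), cursors c1@3 c2@8 c3@12, authorship .111..222.333.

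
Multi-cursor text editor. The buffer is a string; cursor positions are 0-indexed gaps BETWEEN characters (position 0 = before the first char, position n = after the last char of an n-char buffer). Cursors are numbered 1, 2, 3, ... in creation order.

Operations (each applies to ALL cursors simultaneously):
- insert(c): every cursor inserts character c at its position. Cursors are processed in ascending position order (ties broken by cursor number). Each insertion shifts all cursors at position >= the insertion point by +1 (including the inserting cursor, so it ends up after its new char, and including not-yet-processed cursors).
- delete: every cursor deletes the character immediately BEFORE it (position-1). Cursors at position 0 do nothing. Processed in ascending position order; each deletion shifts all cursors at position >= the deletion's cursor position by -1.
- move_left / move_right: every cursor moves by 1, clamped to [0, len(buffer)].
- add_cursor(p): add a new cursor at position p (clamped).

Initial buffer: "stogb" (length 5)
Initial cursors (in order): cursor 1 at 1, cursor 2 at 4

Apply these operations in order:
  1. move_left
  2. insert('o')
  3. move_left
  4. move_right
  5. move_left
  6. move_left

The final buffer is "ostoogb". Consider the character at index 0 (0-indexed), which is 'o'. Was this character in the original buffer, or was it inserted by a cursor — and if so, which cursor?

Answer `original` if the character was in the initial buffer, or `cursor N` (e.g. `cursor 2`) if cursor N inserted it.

After op 1 (move_left): buffer="stogb" (len 5), cursors c1@0 c2@3, authorship .....
After op 2 (insert('o')): buffer="ostoogb" (len 7), cursors c1@1 c2@5, authorship 1...2..
After op 3 (move_left): buffer="ostoogb" (len 7), cursors c1@0 c2@4, authorship 1...2..
After op 4 (move_right): buffer="ostoogb" (len 7), cursors c1@1 c2@5, authorship 1...2..
After op 5 (move_left): buffer="ostoogb" (len 7), cursors c1@0 c2@4, authorship 1...2..
After op 6 (move_left): buffer="ostoogb" (len 7), cursors c1@0 c2@3, authorship 1...2..
Authorship (.=original, N=cursor N): 1 . . . 2 . .
Index 0: author = 1

Answer: cursor 1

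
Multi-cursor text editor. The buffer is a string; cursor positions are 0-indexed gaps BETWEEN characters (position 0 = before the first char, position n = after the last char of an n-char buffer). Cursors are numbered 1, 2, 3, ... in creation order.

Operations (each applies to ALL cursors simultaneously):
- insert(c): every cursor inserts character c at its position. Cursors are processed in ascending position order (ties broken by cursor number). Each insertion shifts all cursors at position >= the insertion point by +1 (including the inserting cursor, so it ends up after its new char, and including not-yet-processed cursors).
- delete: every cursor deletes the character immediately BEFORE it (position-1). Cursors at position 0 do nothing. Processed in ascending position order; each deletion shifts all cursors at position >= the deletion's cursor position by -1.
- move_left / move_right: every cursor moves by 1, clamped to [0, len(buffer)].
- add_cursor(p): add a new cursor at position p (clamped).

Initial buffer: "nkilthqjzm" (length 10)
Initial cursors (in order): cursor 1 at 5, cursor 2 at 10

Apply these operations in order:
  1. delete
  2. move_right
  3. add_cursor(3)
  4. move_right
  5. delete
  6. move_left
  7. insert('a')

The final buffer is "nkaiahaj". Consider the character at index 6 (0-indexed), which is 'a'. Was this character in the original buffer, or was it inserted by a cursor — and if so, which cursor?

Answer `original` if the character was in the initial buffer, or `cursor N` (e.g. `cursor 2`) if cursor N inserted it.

Answer: cursor 2

Derivation:
After op 1 (delete): buffer="nkilhqjz" (len 8), cursors c1@4 c2@8, authorship ........
After op 2 (move_right): buffer="nkilhqjz" (len 8), cursors c1@5 c2@8, authorship ........
After op 3 (add_cursor(3)): buffer="nkilhqjz" (len 8), cursors c3@3 c1@5 c2@8, authorship ........
After op 4 (move_right): buffer="nkilhqjz" (len 8), cursors c3@4 c1@6 c2@8, authorship ........
After op 5 (delete): buffer="nkihj" (len 5), cursors c3@3 c1@4 c2@5, authorship .....
After op 6 (move_left): buffer="nkihj" (len 5), cursors c3@2 c1@3 c2@4, authorship .....
After op 7 (insert('a')): buffer="nkaiahaj" (len 8), cursors c3@3 c1@5 c2@7, authorship ..3.1.2.
Authorship (.=original, N=cursor N): . . 3 . 1 . 2 .
Index 6: author = 2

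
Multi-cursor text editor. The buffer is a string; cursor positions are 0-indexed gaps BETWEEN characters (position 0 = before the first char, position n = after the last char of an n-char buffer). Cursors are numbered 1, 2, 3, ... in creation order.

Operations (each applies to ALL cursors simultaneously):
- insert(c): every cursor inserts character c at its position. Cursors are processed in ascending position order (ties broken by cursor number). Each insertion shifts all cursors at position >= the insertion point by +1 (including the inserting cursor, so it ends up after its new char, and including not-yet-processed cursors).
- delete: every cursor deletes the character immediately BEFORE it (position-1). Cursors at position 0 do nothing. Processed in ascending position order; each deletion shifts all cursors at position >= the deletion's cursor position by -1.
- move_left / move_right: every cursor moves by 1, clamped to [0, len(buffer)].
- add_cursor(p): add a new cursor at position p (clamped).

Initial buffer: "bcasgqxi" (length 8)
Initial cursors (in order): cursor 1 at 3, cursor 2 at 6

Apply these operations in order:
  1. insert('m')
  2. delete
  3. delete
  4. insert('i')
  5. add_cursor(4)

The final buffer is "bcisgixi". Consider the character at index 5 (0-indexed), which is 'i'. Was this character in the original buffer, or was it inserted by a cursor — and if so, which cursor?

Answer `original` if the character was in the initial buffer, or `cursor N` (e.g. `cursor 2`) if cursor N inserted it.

Answer: cursor 2

Derivation:
After op 1 (insert('m')): buffer="bcamsgqmxi" (len 10), cursors c1@4 c2@8, authorship ...1...2..
After op 2 (delete): buffer="bcasgqxi" (len 8), cursors c1@3 c2@6, authorship ........
After op 3 (delete): buffer="bcsgxi" (len 6), cursors c1@2 c2@4, authorship ......
After op 4 (insert('i')): buffer="bcisgixi" (len 8), cursors c1@3 c2@6, authorship ..1..2..
After op 5 (add_cursor(4)): buffer="bcisgixi" (len 8), cursors c1@3 c3@4 c2@6, authorship ..1..2..
Authorship (.=original, N=cursor N): . . 1 . . 2 . .
Index 5: author = 2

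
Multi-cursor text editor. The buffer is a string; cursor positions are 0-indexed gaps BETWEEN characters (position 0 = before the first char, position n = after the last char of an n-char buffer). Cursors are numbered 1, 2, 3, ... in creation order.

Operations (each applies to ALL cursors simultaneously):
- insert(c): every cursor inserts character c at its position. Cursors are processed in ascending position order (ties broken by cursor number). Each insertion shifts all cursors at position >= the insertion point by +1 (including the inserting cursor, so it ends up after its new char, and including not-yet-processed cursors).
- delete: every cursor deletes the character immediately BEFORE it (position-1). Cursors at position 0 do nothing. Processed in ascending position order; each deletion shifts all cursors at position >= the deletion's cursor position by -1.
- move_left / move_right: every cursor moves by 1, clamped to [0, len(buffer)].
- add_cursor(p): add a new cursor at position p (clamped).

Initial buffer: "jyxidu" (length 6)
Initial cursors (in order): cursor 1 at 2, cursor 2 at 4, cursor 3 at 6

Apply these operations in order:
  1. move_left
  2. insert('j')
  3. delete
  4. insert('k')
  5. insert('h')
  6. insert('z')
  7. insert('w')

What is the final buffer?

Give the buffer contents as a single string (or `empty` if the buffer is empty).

After op 1 (move_left): buffer="jyxidu" (len 6), cursors c1@1 c2@3 c3@5, authorship ......
After op 2 (insert('j')): buffer="jjyxjidju" (len 9), cursors c1@2 c2@5 c3@8, authorship .1..2..3.
After op 3 (delete): buffer="jyxidu" (len 6), cursors c1@1 c2@3 c3@5, authorship ......
After op 4 (insert('k')): buffer="jkyxkidku" (len 9), cursors c1@2 c2@5 c3@8, authorship .1..2..3.
After op 5 (insert('h')): buffer="jkhyxkhidkhu" (len 12), cursors c1@3 c2@7 c3@11, authorship .11..22..33.
After op 6 (insert('z')): buffer="jkhzyxkhzidkhzu" (len 15), cursors c1@4 c2@9 c3@14, authorship .111..222..333.
After op 7 (insert('w')): buffer="jkhzwyxkhzwidkhzwu" (len 18), cursors c1@5 c2@11 c3@17, authorship .1111..2222..3333.

Answer: jkhzwyxkhzwidkhzwu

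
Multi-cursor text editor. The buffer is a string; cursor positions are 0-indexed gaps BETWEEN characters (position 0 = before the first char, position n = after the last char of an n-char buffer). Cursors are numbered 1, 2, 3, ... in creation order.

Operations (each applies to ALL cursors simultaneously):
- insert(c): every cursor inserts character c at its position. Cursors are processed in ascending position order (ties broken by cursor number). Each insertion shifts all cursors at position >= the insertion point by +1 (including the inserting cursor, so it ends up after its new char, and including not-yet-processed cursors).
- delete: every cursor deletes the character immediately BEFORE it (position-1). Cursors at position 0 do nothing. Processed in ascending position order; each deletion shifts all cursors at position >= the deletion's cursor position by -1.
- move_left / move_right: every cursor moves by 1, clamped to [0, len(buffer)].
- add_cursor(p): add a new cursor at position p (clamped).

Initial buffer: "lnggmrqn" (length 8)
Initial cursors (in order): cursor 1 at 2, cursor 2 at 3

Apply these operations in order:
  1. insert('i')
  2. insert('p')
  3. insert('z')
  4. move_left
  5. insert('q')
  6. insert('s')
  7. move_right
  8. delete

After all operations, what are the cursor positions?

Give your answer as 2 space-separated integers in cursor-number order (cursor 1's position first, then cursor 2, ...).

After op 1 (insert('i')): buffer="lnigigmrqn" (len 10), cursors c1@3 c2@5, authorship ..1.2.....
After op 2 (insert('p')): buffer="lnipgipgmrqn" (len 12), cursors c1@4 c2@7, authorship ..11.22.....
After op 3 (insert('z')): buffer="lnipzgipzgmrqn" (len 14), cursors c1@5 c2@9, authorship ..111.222.....
After op 4 (move_left): buffer="lnipzgipzgmrqn" (len 14), cursors c1@4 c2@8, authorship ..111.222.....
After op 5 (insert('q')): buffer="lnipqzgipqzgmrqn" (len 16), cursors c1@5 c2@10, authorship ..1111.2222.....
After op 6 (insert('s')): buffer="lnipqszgipqszgmrqn" (len 18), cursors c1@6 c2@12, authorship ..11111.22222.....
After op 7 (move_right): buffer="lnipqszgipqszgmrqn" (len 18), cursors c1@7 c2@13, authorship ..11111.22222.....
After op 8 (delete): buffer="lnipqsgipqsgmrqn" (len 16), cursors c1@6 c2@11, authorship ..1111.2222.....

Answer: 6 11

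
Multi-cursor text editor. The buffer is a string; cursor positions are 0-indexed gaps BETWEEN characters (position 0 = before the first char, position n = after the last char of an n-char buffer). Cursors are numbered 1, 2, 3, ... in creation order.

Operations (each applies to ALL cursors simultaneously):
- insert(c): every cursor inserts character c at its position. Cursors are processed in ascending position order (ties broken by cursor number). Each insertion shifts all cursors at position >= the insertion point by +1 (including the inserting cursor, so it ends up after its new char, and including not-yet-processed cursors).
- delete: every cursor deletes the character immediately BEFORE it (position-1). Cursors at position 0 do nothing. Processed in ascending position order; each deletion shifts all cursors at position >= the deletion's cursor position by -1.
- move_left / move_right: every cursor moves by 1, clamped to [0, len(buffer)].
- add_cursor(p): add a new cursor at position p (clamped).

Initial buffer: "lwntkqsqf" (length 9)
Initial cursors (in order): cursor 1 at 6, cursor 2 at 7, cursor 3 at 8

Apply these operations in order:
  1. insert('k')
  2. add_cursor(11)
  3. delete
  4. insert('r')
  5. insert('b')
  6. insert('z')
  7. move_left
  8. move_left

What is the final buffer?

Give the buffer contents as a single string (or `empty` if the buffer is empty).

Answer: lwntkqrbzsrrrbbbzzzf

Derivation:
After op 1 (insert('k')): buffer="lwntkqkskqkf" (len 12), cursors c1@7 c2@9 c3@11, authorship ......1.2.3.
After op 2 (add_cursor(11)): buffer="lwntkqkskqkf" (len 12), cursors c1@7 c2@9 c3@11 c4@11, authorship ......1.2.3.
After op 3 (delete): buffer="lwntkqsf" (len 8), cursors c1@6 c2@7 c3@7 c4@7, authorship ........
After op 4 (insert('r')): buffer="lwntkqrsrrrf" (len 12), cursors c1@7 c2@11 c3@11 c4@11, authorship ......1.234.
After op 5 (insert('b')): buffer="lwntkqrbsrrrbbbf" (len 16), cursors c1@8 c2@15 c3@15 c4@15, authorship ......11.234234.
After op 6 (insert('z')): buffer="lwntkqrbzsrrrbbbzzzf" (len 20), cursors c1@9 c2@19 c3@19 c4@19, authorship ......111.234234234.
After op 7 (move_left): buffer="lwntkqrbzsrrrbbbzzzf" (len 20), cursors c1@8 c2@18 c3@18 c4@18, authorship ......111.234234234.
After op 8 (move_left): buffer="lwntkqrbzsrrrbbbzzzf" (len 20), cursors c1@7 c2@17 c3@17 c4@17, authorship ......111.234234234.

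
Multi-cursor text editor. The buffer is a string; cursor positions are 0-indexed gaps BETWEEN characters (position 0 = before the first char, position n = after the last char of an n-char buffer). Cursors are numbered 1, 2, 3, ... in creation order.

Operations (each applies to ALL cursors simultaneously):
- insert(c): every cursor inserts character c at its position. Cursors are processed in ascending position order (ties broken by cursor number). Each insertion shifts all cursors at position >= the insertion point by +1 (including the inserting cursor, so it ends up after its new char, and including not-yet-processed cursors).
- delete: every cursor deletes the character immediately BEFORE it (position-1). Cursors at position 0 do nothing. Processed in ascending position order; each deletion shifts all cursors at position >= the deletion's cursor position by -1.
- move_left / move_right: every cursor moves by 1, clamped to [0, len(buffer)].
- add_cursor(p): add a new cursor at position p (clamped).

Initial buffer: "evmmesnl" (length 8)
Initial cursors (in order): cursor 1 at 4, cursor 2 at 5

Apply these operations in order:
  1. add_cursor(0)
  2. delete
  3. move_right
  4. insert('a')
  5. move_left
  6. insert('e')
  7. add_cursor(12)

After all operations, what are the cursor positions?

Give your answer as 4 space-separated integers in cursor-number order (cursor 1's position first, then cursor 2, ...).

Answer: 9 9 2 12

Derivation:
After op 1 (add_cursor(0)): buffer="evmmesnl" (len 8), cursors c3@0 c1@4 c2@5, authorship ........
After op 2 (delete): buffer="evmsnl" (len 6), cursors c3@0 c1@3 c2@3, authorship ......
After op 3 (move_right): buffer="evmsnl" (len 6), cursors c3@1 c1@4 c2@4, authorship ......
After op 4 (insert('a')): buffer="eavmsaanl" (len 9), cursors c3@2 c1@7 c2@7, authorship .3...12..
After op 5 (move_left): buffer="eavmsaanl" (len 9), cursors c3@1 c1@6 c2@6, authorship .3...12..
After op 6 (insert('e')): buffer="eeavmsaeeanl" (len 12), cursors c3@2 c1@9 c2@9, authorship .33...1122..
After op 7 (add_cursor(12)): buffer="eeavmsaeeanl" (len 12), cursors c3@2 c1@9 c2@9 c4@12, authorship .33...1122..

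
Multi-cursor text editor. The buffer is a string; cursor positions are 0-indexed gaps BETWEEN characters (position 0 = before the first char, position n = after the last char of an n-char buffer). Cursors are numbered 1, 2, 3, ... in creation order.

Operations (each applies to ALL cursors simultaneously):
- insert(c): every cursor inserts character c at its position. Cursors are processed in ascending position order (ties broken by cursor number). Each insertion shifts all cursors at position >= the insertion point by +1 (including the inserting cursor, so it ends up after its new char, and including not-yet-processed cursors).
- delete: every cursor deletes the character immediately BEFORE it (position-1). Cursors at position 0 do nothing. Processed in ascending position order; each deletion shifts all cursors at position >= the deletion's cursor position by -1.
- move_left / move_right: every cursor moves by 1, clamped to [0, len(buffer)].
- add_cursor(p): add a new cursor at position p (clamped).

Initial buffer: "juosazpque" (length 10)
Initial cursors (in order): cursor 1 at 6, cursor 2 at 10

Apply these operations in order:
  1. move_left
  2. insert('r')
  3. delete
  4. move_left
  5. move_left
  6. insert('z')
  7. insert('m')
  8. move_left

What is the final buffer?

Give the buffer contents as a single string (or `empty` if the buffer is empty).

After op 1 (move_left): buffer="juosazpque" (len 10), cursors c1@5 c2@9, authorship ..........
After op 2 (insert('r')): buffer="juosarzpqure" (len 12), cursors c1@6 c2@11, authorship .....1....2.
After op 3 (delete): buffer="juosazpque" (len 10), cursors c1@5 c2@9, authorship ..........
After op 4 (move_left): buffer="juosazpque" (len 10), cursors c1@4 c2@8, authorship ..........
After op 5 (move_left): buffer="juosazpque" (len 10), cursors c1@3 c2@7, authorship ..........
After op 6 (insert('z')): buffer="juozsazpzque" (len 12), cursors c1@4 c2@9, authorship ...1....2...
After op 7 (insert('m')): buffer="juozmsazpzmque" (len 14), cursors c1@5 c2@11, authorship ...11....22...
After op 8 (move_left): buffer="juozmsazpzmque" (len 14), cursors c1@4 c2@10, authorship ...11....22...

Answer: juozmsazpzmque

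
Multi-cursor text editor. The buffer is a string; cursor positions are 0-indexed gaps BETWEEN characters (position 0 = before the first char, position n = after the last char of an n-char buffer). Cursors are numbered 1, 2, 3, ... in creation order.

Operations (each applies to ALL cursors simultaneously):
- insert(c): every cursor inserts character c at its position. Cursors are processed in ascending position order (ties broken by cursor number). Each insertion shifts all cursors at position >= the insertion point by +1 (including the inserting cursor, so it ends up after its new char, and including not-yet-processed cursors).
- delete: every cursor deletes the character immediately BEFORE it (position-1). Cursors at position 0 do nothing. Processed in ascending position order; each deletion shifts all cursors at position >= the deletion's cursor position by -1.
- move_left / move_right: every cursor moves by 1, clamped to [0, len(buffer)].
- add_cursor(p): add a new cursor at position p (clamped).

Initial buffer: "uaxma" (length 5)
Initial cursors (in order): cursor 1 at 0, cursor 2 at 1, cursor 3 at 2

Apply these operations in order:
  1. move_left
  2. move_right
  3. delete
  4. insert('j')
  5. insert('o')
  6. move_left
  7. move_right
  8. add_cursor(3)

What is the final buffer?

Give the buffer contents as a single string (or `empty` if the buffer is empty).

After op 1 (move_left): buffer="uaxma" (len 5), cursors c1@0 c2@0 c3@1, authorship .....
After op 2 (move_right): buffer="uaxma" (len 5), cursors c1@1 c2@1 c3@2, authorship .....
After op 3 (delete): buffer="xma" (len 3), cursors c1@0 c2@0 c3@0, authorship ...
After op 4 (insert('j')): buffer="jjjxma" (len 6), cursors c1@3 c2@3 c3@3, authorship 123...
After op 5 (insert('o')): buffer="jjjoooxma" (len 9), cursors c1@6 c2@6 c3@6, authorship 123123...
After op 6 (move_left): buffer="jjjoooxma" (len 9), cursors c1@5 c2@5 c3@5, authorship 123123...
After op 7 (move_right): buffer="jjjoooxma" (len 9), cursors c1@6 c2@6 c3@6, authorship 123123...
After op 8 (add_cursor(3)): buffer="jjjoooxma" (len 9), cursors c4@3 c1@6 c2@6 c3@6, authorship 123123...

Answer: jjjoooxma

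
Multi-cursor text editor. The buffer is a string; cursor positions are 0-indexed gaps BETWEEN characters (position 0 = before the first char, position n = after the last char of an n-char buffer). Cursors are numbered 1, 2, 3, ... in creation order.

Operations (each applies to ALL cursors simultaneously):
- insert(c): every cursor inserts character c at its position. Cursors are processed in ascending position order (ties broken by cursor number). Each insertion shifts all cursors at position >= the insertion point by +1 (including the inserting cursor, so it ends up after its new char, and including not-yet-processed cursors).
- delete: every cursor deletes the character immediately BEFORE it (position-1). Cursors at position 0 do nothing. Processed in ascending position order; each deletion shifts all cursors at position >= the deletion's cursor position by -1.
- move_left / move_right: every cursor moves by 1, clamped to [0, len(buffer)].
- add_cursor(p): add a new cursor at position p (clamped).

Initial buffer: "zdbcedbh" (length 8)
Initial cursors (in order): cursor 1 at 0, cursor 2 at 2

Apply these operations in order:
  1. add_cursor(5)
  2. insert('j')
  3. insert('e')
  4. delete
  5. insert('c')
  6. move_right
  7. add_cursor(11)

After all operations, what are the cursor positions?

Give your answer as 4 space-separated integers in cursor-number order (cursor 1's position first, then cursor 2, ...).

Answer: 3 7 12 11

Derivation:
After op 1 (add_cursor(5)): buffer="zdbcedbh" (len 8), cursors c1@0 c2@2 c3@5, authorship ........
After op 2 (insert('j')): buffer="jzdjbcejdbh" (len 11), cursors c1@1 c2@4 c3@8, authorship 1..2...3...
After op 3 (insert('e')): buffer="jezdjebcejedbh" (len 14), cursors c1@2 c2@6 c3@11, authorship 11..22...33...
After op 4 (delete): buffer="jzdjbcejdbh" (len 11), cursors c1@1 c2@4 c3@8, authorship 1..2...3...
After op 5 (insert('c')): buffer="jczdjcbcejcdbh" (len 14), cursors c1@2 c2@6 c3@11, authorship 11..22...33...
After op 6 (move_right): buffer="jczdjcbcejcdbh" (len 14), cursors c1@3 c2@7 c3@12, authorship 11..22...33...
After op 7 (add_cursor(11)): buffer="jczdjcbcejcdbh" (len 14), cursors c1@3 c2@7 c4@11 c3@12, authorship 11..22...33...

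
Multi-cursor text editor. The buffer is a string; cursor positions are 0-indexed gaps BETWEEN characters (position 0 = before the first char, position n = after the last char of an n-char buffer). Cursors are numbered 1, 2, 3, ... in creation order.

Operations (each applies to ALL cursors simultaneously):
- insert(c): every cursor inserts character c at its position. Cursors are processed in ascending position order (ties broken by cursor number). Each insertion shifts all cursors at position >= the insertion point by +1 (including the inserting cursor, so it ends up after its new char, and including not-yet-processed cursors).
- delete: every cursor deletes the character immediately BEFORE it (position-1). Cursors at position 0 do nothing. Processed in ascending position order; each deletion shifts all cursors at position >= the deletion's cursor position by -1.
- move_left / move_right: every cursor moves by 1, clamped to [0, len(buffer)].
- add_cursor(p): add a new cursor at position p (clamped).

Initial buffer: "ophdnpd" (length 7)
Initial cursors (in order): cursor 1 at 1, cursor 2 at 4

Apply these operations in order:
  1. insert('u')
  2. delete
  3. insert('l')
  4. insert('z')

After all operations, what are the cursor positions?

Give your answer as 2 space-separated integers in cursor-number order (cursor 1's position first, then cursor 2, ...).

Answer: 3 8

Derivation:
After op 1 (insert('u')): buffer="ouphdunpd" (len 9), cursors c1@2 c2@6, authorship .1...2...
After op 2 (delete): buffer="ophdnpd" (len 7), cursors c1@1 c2@4, authorship .......
After op 3 (insert('l')): buffer="olphdlnpd" (len 9), cursors c1@2 c2@6, authorship .1...2...
After op 4 (insert('z')): buffer="olzphdlznpd" (len 11), cursors c1@3 c2@8, authorship .11...22...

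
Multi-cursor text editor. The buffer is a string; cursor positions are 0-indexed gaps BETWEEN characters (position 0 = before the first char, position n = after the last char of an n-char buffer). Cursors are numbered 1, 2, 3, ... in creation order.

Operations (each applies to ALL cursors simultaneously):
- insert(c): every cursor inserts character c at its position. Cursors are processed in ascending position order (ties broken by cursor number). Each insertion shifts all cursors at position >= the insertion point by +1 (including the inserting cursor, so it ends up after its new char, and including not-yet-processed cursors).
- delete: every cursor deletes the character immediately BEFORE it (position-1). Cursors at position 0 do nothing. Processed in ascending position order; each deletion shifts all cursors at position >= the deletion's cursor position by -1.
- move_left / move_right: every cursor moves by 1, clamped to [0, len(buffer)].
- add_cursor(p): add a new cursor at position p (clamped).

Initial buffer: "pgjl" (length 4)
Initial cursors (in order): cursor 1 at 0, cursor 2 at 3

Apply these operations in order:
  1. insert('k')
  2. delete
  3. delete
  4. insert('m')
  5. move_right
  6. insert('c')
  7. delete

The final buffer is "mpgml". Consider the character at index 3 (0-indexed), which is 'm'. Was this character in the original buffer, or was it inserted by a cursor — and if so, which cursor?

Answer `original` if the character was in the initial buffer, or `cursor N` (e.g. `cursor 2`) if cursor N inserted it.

After op 1 (insert('k')): buffer="kpgjkl" (len 6), cursors c1@1 c2@5, authorship 1...2.
After op 2 (delete): buffer="pgjl" (len 4), cursors c1@0 c2@3, authorship ....
After op 3 (delete): buffer="pgl" (len 3), cursors c1@0 c2@2, authorship ...
After op 4 (insert('m')): buffer="mpgml" (len 5), cursors c1@1 c2@4, authorship 1..2.
After op 5 (move_right): buffer="mpgml" (len 5), cursors c1@2 c2@5, authorship 1..2.
After op 6 (insert('c')): buffer="mpcgmlc" (len 7), cursors c1@3 c2@7, authorship 1.1.2.2
After op 7 (delete): buffer="mpgml" (len 5), cursors c1@2 c2@5, authorship 1..2.
Authorship (.=original, N=cursor N): 1 . . 2 .
Index 3: author = 2

Answer: cursor 2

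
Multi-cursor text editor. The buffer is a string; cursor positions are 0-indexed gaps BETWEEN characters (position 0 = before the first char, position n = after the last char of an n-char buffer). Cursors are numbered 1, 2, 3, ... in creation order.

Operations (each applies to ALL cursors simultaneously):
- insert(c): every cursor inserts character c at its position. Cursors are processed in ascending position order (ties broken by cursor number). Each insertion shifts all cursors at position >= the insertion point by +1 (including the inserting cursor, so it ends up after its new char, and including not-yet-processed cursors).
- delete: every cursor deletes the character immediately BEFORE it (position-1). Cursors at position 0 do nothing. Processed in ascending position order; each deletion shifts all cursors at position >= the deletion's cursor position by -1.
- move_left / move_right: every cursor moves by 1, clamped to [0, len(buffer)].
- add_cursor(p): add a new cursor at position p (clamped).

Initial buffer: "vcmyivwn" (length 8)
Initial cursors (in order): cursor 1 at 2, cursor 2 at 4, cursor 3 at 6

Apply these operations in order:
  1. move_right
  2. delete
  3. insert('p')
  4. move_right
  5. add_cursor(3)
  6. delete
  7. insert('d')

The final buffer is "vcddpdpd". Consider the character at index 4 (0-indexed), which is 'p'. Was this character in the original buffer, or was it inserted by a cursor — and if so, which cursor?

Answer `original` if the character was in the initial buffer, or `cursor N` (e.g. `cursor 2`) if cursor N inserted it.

After op 1 (move_right): buffer="vcmyivwn" (len 8), cursors c1@3 c2@5 c3@7, authorship ........
After op 2 (delete): buffer="vcyvn" (len 5), cursors c1@2 c2@3 c3@4, authorship .....
After op 3 (insert('p')): buffer="vcpypvpn" (len 8), cursors c1@3 c2@5 c3@7, authorship ..1.2.3.
After op 4 (move_right): buffer="vcpypvpn" (len 8), cursors c1@4 c2@6 c3@8, authorship ..1.2.3.
After op 5 (add_cursor(3)): buffer="vcpypvpn" (len 8), cursors c4@3 c1@4 c2@6 c3@8, authorship ..1.2.3.
After op 6 (delete): buffer="vcpp" (len 4), cursors c1@2 c4@2 c2@3 c3@4, authorship ..23
After op 7 (insert('d')): buffer="vcddpdpd" (len 8), cursors c1@4 c4@4 c2@6 c3@8, authorship ..142233
Authorship (.=original, N=cursor N): . . 1 4 2 2 3 3
Index 4: author = 2

Answer: cursor 2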